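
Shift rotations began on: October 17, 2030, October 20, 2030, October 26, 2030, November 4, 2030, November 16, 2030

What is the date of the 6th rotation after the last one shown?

March 31, 2031

Gaps: 3, 6, 9, 12 days — each gap is 3 larger than the previous one.
Next gap: 15 days. November 16, 2030 + 15 days = December 1, 2030.
Next gap: 18 days. December 1, 2030 + 18 days = December 19, 2030.
Next gap: 21 days. December 19, 2030 + 21 days = January 9, 2031.
Next gap: 24 days. January 9, 2031 + 24 days = February 2, 2031.
Next gap: 27 days. February 2, 2031 + 27 days = March 1, 2031.
Next gap: 30 days. March 1, 2031 + 30 days = March 31, 2031.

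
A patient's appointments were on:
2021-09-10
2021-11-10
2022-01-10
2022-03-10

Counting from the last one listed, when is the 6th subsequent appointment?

2023-03-10

Gaps: 61, 61, 59 days — not constant. Every event is on the 10th of the month.
Pattern: the 10th of every 2 months.
Next: May 2022 → 2022-05-10.
Next: July 2022 → 2022-07-10.
Next: September 2022 → 2022-09-10.
Next: November 2022 → 2022-11-10.
January 2023: 2023-01-10.
Next: March 2023 → 2023-03-10.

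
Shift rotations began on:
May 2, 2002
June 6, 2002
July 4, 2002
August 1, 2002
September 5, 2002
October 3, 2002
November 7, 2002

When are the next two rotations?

Gaps: 35, 28, 28, 35, 28, 35 days — a mix of 28 and 35. Every date is a Thursday.
Each is the 1st Thursday of its month.
1st Thursday of December 2002: December 5, 2002.
January 2003 — 1st Thursday is January 2, 2003.

December 5, 2002; January 2, 2003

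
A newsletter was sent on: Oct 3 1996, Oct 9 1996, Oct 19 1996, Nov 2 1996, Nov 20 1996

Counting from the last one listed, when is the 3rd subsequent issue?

Feb 6 1997

Intervals are 6, 10, 14, 18 days — an arithmetic progression with common difference 4.
Next gap: 22 days. Nov 20 1996 + 22 days = Dec 12 1996.
Next gap: 26 days. Dec 12 1996 + 26 days = Jan 7 1997.
Next gap: 30 days. Jan 7 1997 + 30 days = Feb 6 1997.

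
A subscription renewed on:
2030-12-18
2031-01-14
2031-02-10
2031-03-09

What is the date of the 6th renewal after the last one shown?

2031-08-18

Every event comes 27 days after the last (27, 27, 27).
2031-03-09 + 27 days = 2031-04-05.
2031-04-05 + 27 days = 2031-05-02.
2031-05-02 + 27 days = 2031-05-29.
2031-05-29 + 27 days = 2031-06-25.
2031-06-25 + 27 days = 2031-07-22.
2031-07-22 + 27 days = 2031-08-18.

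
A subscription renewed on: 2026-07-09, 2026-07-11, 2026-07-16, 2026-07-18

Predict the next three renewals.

2026-07-23, 2026-07-25, 2026-07-30

The gap pattern 2, 5, 2 repeats every 2 events.
These are the Thursdays and Saturdays of each week.
Next Thursday: 2026-07-23.
Next Saturday: 2026-07-25.
Next Thursday: 2026-07-30.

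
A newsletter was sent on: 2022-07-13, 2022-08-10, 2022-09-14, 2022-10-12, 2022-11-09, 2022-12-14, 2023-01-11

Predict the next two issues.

2023-02-08, 2023-03-08

These are Wednesdays at 28- or 35-day spacing (28, 35, 28, 28, 35, 28).
The pattern: 2nd Wednesday of the month.
February 2023 — 2nd Wednesday is 2023-02-08.
March 2023 — 2nd Wednesday is 2023-03-08.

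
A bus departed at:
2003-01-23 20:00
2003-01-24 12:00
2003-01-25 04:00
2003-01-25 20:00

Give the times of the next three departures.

Spacing: 16, 16, 16 h — constant 16 h.
2003-01-25 20:00 + 16 h = 2003-01-26 12:00.
2003-01-26 12:00 + 16 h = 2003-01-27 04:00.
2003-01-27 04:00 + 16 h = 2003-01-27 20:00.

2003-01-26 12:00, 2003-01-27 04:00, 2003-01-27 20:00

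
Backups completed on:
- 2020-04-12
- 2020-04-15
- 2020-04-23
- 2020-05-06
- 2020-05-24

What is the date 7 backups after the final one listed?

2021-02-14

Intervals are 3, 8, 13, 18 days — an arithmetic progression with common difference 5.
Next gap: 23 days. 2020-05-24 + 23 days = 2020-06-16.
Next gap: 28 days. 2020-06-16 + 28 days = 2020-07-14.
Next gap: 33 days. 2020-07-14 + 33 days = 2020-08-16.
Next gap: 38 days. 2020-08-16 + 38 days = 2020-09-23.
Next gap: 43 days. 2020-09-23 + 43 days = 2020-11-05.
Next gap: 48 days. 2020-11-05 + 48 days = 2020-12-23.
Next gap: 53 days. 2020-12-23 + 53 days = 2021-02-14.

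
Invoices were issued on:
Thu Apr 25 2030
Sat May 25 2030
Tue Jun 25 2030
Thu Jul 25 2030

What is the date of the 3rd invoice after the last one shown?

Fri Oct 25 2030

Gaps: 30, 31, 30 days — not constant. Every event is on the 25th of the month.
Pattern: the 25th of each month.
Next: August 2030 → Sun Aug 25 2030.
September 2030: Wed Sep 25 2030.
October 2030: Fri Oct 25 2030.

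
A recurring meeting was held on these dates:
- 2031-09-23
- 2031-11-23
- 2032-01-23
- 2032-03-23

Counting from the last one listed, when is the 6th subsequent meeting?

2033-03-23

The day-of-month is always 23 (61, 61, 60 days between events).
So this recurs on the 23rd of every 2 months.
May 2032: 2032-05-23.
Next: July 2032 → 2032-07-23.
September 2032: 2032-09-23.
November 2032: 2032-11-23.
January 2033: 2033-01-23.
March 2033: 2033-03-23.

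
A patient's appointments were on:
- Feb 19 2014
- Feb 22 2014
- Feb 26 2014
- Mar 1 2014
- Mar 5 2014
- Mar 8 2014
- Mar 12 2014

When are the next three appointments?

Mar 15 2014, Mar 19 2014, Mar 22 2014

Gaps: 3, 4, 3, 4, 3, 4 days — not constant, but cyclic with period 2.
The events fall on every Wednesday and Saturday.
The following Saturday is Mar 15 2014.
Next Wednesday: Mar 19 2014.
The following Saturday is Mar 22 2014.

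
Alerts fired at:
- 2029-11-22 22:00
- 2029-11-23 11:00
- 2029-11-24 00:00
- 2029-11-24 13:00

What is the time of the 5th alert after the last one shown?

2029-11-27 06:00

Spacing: 13, 13, 13 h — constant 13 h.
2029-11-24 13:00 + 13 h = 2029-11-25 02:00.
2029-11-25 02:00 + 13 h = 2029-11-25 15:00.
2029-11-25 15:00 + 13 h = 2029-11-26 04:00.
2029-11-26 04:00 + 13 h = 2029-11-26 17:00.
2029-11-26 17:00 + 13 h = 2029-11-27 06:00.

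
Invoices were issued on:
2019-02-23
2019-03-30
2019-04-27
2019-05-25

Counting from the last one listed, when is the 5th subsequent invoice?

Every date is a Saturday; gaps 35, 28, 28 days.
Each is the last Saturday of its month (at least one falls on the 29th or later, ruling out '4th Saturday').
Last Saturday of June 2019: 2019-06-29.
Last Saturday of July 2019: 2019-07-27.
August 2019 ends with Saturday 2019-08-31.
September 2019 ends with Saturday 2019-09-28.
October 2019 ends with Saturday 2019-10-26.

2019-10-26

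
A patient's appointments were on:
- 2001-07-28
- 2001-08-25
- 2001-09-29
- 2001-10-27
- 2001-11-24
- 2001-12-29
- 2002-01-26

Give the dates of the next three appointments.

2002-02-23, 2002-03-30, 2002-04-27

These are Saturdays with 28, 35, 28, 28, 35, 28-day gaps.
Each is the final Saturday of its month — 2001-09-29 is past the 28th, so '4th Saturday' doesn't fit.
February 2002 ends with Saturday 2002-02-23.
Last Saturday of March 2002: 2002-03-30.
April 2002 ends with Saturday 2002-04-27.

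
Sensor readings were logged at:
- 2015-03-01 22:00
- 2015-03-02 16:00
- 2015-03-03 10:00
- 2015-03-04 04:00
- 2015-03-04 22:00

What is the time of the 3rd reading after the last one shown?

Gaps: 18, 18, 18, 18 hours — each event is 18 hours after the previous one.
2015-03-04 22:00 + 18 h = 2015-03-05 16:00.
2015-03-05 16:00 + 18 h = 2015-03-06 10:00.
2015-03-06 10:00 + 18 h = 2015-03-07 04:00.

2015-03-07 04:00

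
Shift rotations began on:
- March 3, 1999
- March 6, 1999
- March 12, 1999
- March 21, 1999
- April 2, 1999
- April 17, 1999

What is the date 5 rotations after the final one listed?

Gaps: 3, 6, 9, 12, 15 days — each gap is 3 larger than the previous one.
Next gap: 18 days. April 17, 1999 + 18 days = May 5, 1999.
Next gap: 21 days. May 5, 1999 + 21 days = May 26, 1999.
Next gap: 24 days. May 26, 1999 + 24 days = June 19, 1999.
Next gap: 27 days. June 19, 1999 + 27 days = July 16, 1999.
Next gap: 30 days. July 16, 1999 + 30 days = August 15, 1999.

August 15, 1999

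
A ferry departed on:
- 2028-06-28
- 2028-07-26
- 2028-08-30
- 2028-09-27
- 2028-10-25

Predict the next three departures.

2028-11-29, 2028-12-27, 2029-01-31

These are Wednesdays with 28, 35, 28, 28-day gaps.
Each is the final Wednesday of its month — 2028-08-30 is past the 28th, so '4th Wednesday' doesn't fit.
Last Wednesday of November 2028: 2028-11-29.
Last Wednesday of December 2028: 2028-12-27.
January 2029 ends with Wednesday 2029-01-31.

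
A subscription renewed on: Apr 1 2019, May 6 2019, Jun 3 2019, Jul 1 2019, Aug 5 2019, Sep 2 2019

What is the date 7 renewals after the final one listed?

Apr 6 2020

These are Mondays at 28- or 35-day spacing (35, 28, 28, 35, 28).
The pattern: 1st Monday of the month.
October 2019 — 1st Monday is Oct 7 2019.
November 2019 — 1st Monday is Nov 4 2019.
1st Monday of December 2019: Dec 2 2019.
1st Monday of January 2020: Jan 6 2020.
February 2020 — 1st Monday is Feb 3 2020.
March 2020 — 1st Monday is Mar 2 2020.
1st Monday of April 2020: Apr 6 2020.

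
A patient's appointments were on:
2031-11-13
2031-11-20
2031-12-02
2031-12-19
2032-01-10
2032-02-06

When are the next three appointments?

Intervals are 7, 12, 17, 22, 27 days — an arithmetic progression with common difference 5.
Next gap: 32 days. 2032-02-06 + 32 days = 2032-03-09.
Next gap: 37 days. 2032-03-09 + 37 days = 2032-04-15.
Next gap: 42 days. 2032-04-15 + 42 days = 2032-05-27.

2032-03-09, 2032-04-15, 2032-05-27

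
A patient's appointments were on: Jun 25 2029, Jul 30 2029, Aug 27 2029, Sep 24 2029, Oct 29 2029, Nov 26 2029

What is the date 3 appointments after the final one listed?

Feb 25 2030

These are Mondays with 35, 28, 28, 35, 28-day gaps.
Each is the final Monday of its month — Jul 30 2029 is past the 28th, so '4th Monday' doesn't fit.
December 2029 ends with Monday Dec 31 2029.
January 2030 ends with Monday Jan 28 2030.
February 2030 ends with Monday Feb 25 2030.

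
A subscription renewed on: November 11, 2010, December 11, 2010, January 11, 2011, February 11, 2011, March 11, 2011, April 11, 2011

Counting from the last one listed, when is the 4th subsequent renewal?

August 11, 2011

Each date is the 11th; the gaps (30, 31, 31, 28, 31) track the month lengths.
The rule is the 11th of each month.
Next: May 2011 → May 11, 2011.
June 2011: June 11, 2011.
Next: July 2011 → July 11, 2011.
Next: August 2011 → August 11, 2011.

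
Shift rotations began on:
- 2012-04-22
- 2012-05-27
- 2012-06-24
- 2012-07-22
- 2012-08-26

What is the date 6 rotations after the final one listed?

2013-02-24

Gaps: 35, 28, 28, 35 days — a mix of 28 and 35. Every date is a Sunday.
Each is the 4th Sunday of its month.
4th Sunday of September 2012: 2012-09-23.
October 2012 — 4th Sunday is 2012-10-28.
4th Sunday of November 2012: 2012-11-25.
4th Sunday of December 2012: 2012-12-23.
January 2013 — 4th Sunday is 2013-01-27.
February 2013 — 4th Sunday is 2013-02-24.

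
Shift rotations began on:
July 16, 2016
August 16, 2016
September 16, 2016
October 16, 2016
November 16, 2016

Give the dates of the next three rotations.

December 16, 2016; January 16, 2017; February 16, 2017

The day-of-month is always 16 (31, 31, 30, 31 days between events).
So this recurs on the 16th of each month.
December 2016: December 16, 2016.
January 2017: January 16, 2017.
Next: February 2017 → February 16, 2017.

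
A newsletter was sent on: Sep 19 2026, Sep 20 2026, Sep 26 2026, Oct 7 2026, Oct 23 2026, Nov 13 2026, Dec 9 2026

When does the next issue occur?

Jan 9 2027

Intervals are 1, 6, 11, 16, 21, 26 days — an arithmetic progression with common difference 5.
Next gap: 31 days. Dec 9 2026 + 31 days = Jan 9 2027.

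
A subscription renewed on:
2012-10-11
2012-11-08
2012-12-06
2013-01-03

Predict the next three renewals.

Gaps between consecutive events: 28, 28, 28 days — a constant 28-day interval.
2013-01-03 + 28 days = 2013-01-31.
2013-01-31 + 28 days = 2013-02-28.
2013-02-28 + 28 days = 2013-03-28.

2013-01-31, 2013-02-28, 2013-03-28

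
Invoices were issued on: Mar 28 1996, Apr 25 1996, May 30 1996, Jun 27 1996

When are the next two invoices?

All Thursdays; the gaps (28, 35, 28) vary with month length.
This is the last Thursday of each month.
July 1996 ends with Thursday Jul 25 1996.
Last Thursday of August 1996: Aug 29 1996.

Jul 25 1996, Aug 29 1996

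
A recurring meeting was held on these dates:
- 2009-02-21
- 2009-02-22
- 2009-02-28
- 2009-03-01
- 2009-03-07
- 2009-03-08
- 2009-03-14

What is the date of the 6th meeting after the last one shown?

Every event lands on a Saturday or Sunday (gaps cycle 1, 6, 1, 6, 1, 6).
So the schedule is: every Saturday and Sunday.
The following Sunday is 2009-03-15.
Next Saturday: 2009-03-21.
The following Sunday is 2009-03-22.
Next Saturday: 2009-03-28.
The following Sunday is 2009-03-29.
Next Saturday: 2009-04-04.

2009-04-04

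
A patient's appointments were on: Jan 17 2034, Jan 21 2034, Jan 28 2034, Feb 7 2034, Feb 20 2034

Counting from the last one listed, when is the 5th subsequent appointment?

Jun 10 2034

Intervals are 4, 7, 10, 13 days — an arithmetic progression with common difference 3.
Next gap: 16 days. Feb 20 2034 + 16 days = Mar 8 2034.
Next gap: 19 days. Mar 8 2034 + 19 days = Mar 27 2034.
Next gap: 22 days. Mar 27 2034 + 22 days = Apr 18 2034.
Next gap: 25 days. Apr 18 2034 + 25 days = May 13 2034.
Next gap: 28 days. May 13 2034 + 28 days = Jun 10 2034.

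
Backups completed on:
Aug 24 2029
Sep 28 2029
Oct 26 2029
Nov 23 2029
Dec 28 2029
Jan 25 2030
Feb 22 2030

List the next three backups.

All dates are Fridays, 35, 28, 28, 35, 28, 28 days apart.
Specifically, the 4th Friday of each month.
4th Friday of March 2030: Mar 22 2030.
4th Friday of April 2030: Apr 26 2030.
4th Friday of May 2030: May 24 2030.

Mar 22 2030, Apr 26 2030, May 24 2030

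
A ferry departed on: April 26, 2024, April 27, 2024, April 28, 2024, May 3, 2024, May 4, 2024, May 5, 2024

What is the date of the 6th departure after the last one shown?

The gap pattern 1, 1, 5, 1, 1 repeats every 3 events.
These are the Fridays, Saturdays and Sundays of each week.
Next Friday: May 10, 2024.
The following Saturday is May 11, 2024.
The following Sunday is May 12, 2024.
Next Friday: May 17, 2024.
The following Saturday is May 18, 2024.
Next Sunday: May 19, 2024.

May 19, 2024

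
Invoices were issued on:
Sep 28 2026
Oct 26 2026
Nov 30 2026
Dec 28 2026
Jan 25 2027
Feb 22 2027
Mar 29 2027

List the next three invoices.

Apr 26 2027, May 31 2027, Jun 28 2027

Every date is a Monday; gaps 28, 35, 28, 28, 28, 35 days.
Each is the last Monday of its month (at least one falls on the 29th or later, ruling out '4th Monday').
April 2027 ends with Monday Apr 26 2027.
Last Monday of May 2027: May 31 2027.
Last Monday of June 2027: Jun 28 2027.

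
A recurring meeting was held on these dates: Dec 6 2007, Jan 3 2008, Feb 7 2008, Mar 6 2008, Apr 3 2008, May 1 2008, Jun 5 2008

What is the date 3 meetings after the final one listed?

Sep 4 2008

All dates are Thursdays, 28, 35, 28, 28, 28, 35 days apart.
Specifically, the 1st Thursday of each month.
1st Thursday of July 2008: Jul 3 2008.
1st Thursday of August 2008: Aug 7 2008.
September 2008 — 1st Thursday is Sep 4 2008.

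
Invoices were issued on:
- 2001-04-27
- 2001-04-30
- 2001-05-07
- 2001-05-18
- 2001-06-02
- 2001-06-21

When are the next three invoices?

2001-07-14, 2001-08-10, 2001-09-10

Intervals are 3, 7, 11, 15, 19 days — an arithmetic progression with common difference 4.
Next gap: 23 days. 2001-06-21 + 23 days = 2001-07-14.
Next gap: 27 days. 2001-07-14 + 27 days = 2001-08-10.
Next gap: 31 days. 2001-08-10 + 31 days = 2001-09-10.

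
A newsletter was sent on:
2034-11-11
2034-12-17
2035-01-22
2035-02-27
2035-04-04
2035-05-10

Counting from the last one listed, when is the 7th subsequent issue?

Gaps between consecutive events: 36, 36, 36, 36, 36 days — a constant 36-day interval.
2035-05-10 + 36 days = 2035-06-15.
2035-06-15 + 36 days = 2035-07-21.
2035-07-21 + 36 days = 2035-08-26.
2035-08-26 + 36 days = 2035-10-01.
2035-10-01 + 36 days = 2035-11-06.
2035-11-06 + 36 days = 2035-12-12.
2035-12-12 + 36 days = 2036-01-17.

2036-01-17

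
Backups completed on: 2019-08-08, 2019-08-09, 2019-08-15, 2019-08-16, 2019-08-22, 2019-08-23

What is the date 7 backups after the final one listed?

2019-09-19

Gaps: 1, 6, 1, 6, 1 days — not constant, but cyclic with period 2.
The events fall on every Thursday and Friday.
The following Thursday is 2019-08-29.
Next Friday: 2019-08-30.
The following Thursday is 2019-09-05.
Next Friday: 2019-09-06.
Next Thursday: 2019-09-12.
Next Friday: 2019-09-13.
The following Thursday is 2019-09-19.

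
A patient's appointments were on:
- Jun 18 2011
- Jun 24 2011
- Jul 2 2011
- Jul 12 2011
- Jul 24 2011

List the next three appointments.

Aug 7 2011, Aug 23 2011, Sep 10 2011

Gaps: 6, 8, 10, 12 days — each gap is 2 larger than the previous one.
Next gap: 14 days. Jul 24 2011 + 14 days = Aug 7 2011.
Next gap: 16 days. Aug 7 2011 + 16 days = Aug 23 2011.
Next gap: 18 days. Aug 23 2011 + 18 days = Sep 10 2011.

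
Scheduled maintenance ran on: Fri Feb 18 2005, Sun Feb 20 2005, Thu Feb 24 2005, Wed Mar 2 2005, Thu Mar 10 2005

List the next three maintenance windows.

Sun Mar 20 2005, Fri Apr 1 2005, Fri Apr 15 2005

The spacing grows by 2 each time: 2, 4, 6, 8 days.
Next gap: 10 days. Thu Mar 10 2005 + 10 days = Sun Mar 20 2005.
Next gap: 12 days. Sun Mar 20 2005 + 12 days = Fri Apr 1 2005.
Next gap: 14 days. Fri Apr 1 2005 + 14 days = Fri Apr 15 2005.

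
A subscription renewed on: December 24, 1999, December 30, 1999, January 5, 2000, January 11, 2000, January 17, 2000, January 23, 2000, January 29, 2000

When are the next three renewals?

February 4, 2000; February 10, 2000; February 16, 2000

The spacing is 6, 6, 6, 6, 6, 6 days — always 6 days.
January 29, 2000 + 6 days = February 4, 2000.
February 4, 2000 + 6 days = February 10, 2000.
February 10, 2000 + 6 days = February 16, 2000.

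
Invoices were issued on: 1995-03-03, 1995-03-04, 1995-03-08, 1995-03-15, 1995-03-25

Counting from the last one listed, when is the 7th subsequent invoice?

Gaps: 1, 4, 7, 10 days — each gap is 3 larger than the previous one.
Next gap: 13 days. 1995-03-25 + 13 days = 1995-04-07.
Next gap: 16 days. 1995-04-07 + 16 days = 1995-04-23.
Next gap: 19 days. 1995-04-23 + 19 days = 1995-05-12.
Next gap: 22 days. 1995-05-12 + 22 days = 1995-06-03.
Next gap: 25 days. 1995-06-03 + 25 days = 1995-06-28.
Next gap: 28 days. 1995-06-28 + 28 days = 1995-07-26.
Next gap: 31 days. 1995-07-26 + 31 days = 1995-08-26.

1995-08-26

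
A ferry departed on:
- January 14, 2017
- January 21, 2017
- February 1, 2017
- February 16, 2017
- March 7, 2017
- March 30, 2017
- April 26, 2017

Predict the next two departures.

May 27, 2017; July 1, 2017

Intervals are 7, 11, 15, 19, 23, 27 days — an arithmetic progression with common difference 4.
Next gap: 31 days. April 26, 2017 + 31 days = May 27, 2017.
Next gap: 35 days. May 27, 2017 + 35 days = July 1, 2017.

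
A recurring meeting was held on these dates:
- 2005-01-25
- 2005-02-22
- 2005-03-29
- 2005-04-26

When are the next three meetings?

2005-05-31, 2005-06-28, 2005-07-26

These are Tuesdays with 28, 35, 28-day gaps.
Each is the final Tuesday of its month — 2005-03-29 is past the 28th, so '4th Tuesday' doesn't fit.
Last Tuesday of May 2005: 2005-05-31.
June 2005 ends with Tuesday 2005-06-28.
Last Tuesday of July 2005: 2005-07-26.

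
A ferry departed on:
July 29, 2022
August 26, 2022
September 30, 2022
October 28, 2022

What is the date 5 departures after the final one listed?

All Fridays; the gaps (28, 35, 28) vary with month length.
This is the last Friday of each month.
November 2022 ends with Friday November 25, 2022.
Last Friday of December 2022: December 30, 2022.
Last Friday of January 2023: January 27, 2023.
February 2023 ends with Friday February 24, 2023.
Last Friday of March 2023: March 31, 2023.

March 31, 2023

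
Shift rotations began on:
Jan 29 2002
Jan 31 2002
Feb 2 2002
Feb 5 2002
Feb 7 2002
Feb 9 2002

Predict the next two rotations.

The gap pattern 2, 2, 3, 2, 2 repeats every 3 events.
These are the Tuesdays, Thursdays and Saturdays of each week.
The following Tuesday is Feb 12 2002.
Next Thursday: Feb 14 2002.

Feb 12 2002, Feb 14 2002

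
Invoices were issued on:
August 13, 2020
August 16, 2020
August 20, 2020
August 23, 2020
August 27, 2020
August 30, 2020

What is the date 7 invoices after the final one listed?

September 24, 2020

Every event lands on a Thursday or Sunday (gaps cycle 3, 4, 3, 4, 3).
So the schedule is: every Thursday and Sunday.
Next Thursday: September 3, 2020.
Next Sunday: September 6, 2020.
The following Thursday is September 10, 2020.
The following Sunday is September 13, 2020.
Next Thursday: September 17, 2020.
Next Sunday: September 20, 2020.
Next Thursday: September 24, 2020.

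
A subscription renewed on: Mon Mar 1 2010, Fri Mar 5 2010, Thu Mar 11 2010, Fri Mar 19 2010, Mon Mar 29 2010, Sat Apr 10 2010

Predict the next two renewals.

Sat Apr 24 2010, Mon May 10 2010

Intervals are 4, 6, 8, 10, 12 days — an arithmetic progression with common difference 2.
Next gap: 14 days. Sat Apr 10 2010 + 14 days = Sat Apr 24 2010.
Next gap: 16 days. Sat Apr 24 2010 + 16 days = Mon May 10 2010.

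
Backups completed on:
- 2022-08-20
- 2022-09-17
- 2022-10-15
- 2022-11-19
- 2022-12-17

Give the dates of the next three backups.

All dates are Saturdays, 28, 28, 35, 28 days apart.
Specifically, the 3rd Saturday of each month.
January 2023 — 3rd Saturday is 2023-01-21.
3rd Saturday of February 2023: 2023-02-18.
March 2023 — 3rd Saturday is 2023-03-18.

2023-01-21, 2023-02-18, 2023-03-18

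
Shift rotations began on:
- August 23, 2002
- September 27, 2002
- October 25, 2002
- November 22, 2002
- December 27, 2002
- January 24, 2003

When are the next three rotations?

February 28, 2003; March 28, 2003; April 25, 2003

These are Fridays at 28- or 35-day spacing (35, 28, 28, 35, 28).
The pattern: 4th Friday of the month.
4th Friday of February 2003: February 28, 2003.
March 2003 — 4th Friday is March 28, 2003.
April 2003 — 4th Friday is April 25, 2003.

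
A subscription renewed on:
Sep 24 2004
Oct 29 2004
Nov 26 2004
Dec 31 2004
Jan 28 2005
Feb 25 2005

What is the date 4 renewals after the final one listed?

Every date is a Friday; gaps 35, 28, 35, 28, 28 days.
Each is the last Friday of its month (at least one falls on the 29th or later, ruling out '4th Friday').
March 2005 ends with Friday Mar 25 2005.
Last Friday of April 2005: Apr 29 2005.
Last Friday of May 2005: May 27 2005.
June 2005 ends with Friday Jun 24 2005.

Jun 24 2005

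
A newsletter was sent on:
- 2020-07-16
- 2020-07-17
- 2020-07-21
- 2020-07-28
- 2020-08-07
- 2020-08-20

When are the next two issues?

2020-09-05, 2020-09-24

Intervals are 1, 4, 7, 10, 13 days — an arithmetic progression with common difference 3.
Next gap: 16 days. 2020-08-20 + 16 days = 2020-09-05.
Next gap: 19 days. 2020-09-05 + 19 days = 2020-09-24.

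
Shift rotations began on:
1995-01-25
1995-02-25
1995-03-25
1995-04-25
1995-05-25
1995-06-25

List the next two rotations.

1995-07-25, 1995-08-25

Each date is the 25th; the gaps (31, 28, 31, 30, 31) track the month lengths.
The rule is the 25th of each month.
July 1995: 1995-07-25.
August 1995: 1995-08-25.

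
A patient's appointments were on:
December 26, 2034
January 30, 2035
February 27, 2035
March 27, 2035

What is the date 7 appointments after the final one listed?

These are Tuesdays with 35, 28, 28-day gaps.
Each is the final Tuesday of its month — January 30, 2035 is past the 28th, so '4th Tuesday' doesn't fit.
April 2035 ends with Tuesday April 24, 2035.
May 2035 ends with Tuesday May 29, 2035.
Last Tuesday of June 2035: June 26, 2035.
Last Tuesday of July 2035: July 31, 2035.
August 2035 ends with Tuesday August 28, 2035.
Last Tuesday of September 2035: September 25, 2035.
Last Tuesday of October 2035: October 30, 2035.

October 30, 2035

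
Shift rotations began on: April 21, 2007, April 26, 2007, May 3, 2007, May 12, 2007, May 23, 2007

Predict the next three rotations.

June 5, 2007; June 20, 2007; July 7, 2007

The spacing grows by 2 each time: 5, 7, 9, 11 days.
Next gap: 13 days. May 23, 2007 + 13 days = June 5, 2007.
Next gap: 15 days. June 5, 2007 + 15 days = June 20, 2007.
Next gap: 17 days. June 20, 2007 + 17 days = July 7, 2007.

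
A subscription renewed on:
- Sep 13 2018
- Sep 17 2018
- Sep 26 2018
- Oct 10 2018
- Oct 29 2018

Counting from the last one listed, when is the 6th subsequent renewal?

Jun 5 2019

Intervals are 4, 9, 14, 19 days — an arithmetic progression with common difference 5.
Next gap: 24 days. Oct 29 2018 + 24 days = Nov 22 2018.
Next gap: 29 days. Nov 22 2018 + 29 days = Dec 21 2018.
Next gap: 34 days. Dec 21 2018 + 34 days = Jan 24 2019.
Next gap: 39 days. Jan 24 2019 + 39 days = Mar 4 2019.
Next gap: 44 days. Mar 4 2019 + 44 days = Apr 17 2019.
Next gap: 49 days. Apr 17 2019 + 49 days = Jun 5 2019.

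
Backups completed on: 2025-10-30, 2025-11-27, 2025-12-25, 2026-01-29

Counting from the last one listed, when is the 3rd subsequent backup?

2026-04-30

All Thursdays; the gaps (28, 28, 35) vary with month length.
This is the last Thursday of each month.
February 2026 ends with Thursday 2026-02-26.
March 2026 ends with Thursday 2026-03-26.
April 2026 ends with Thursday 2026-04-30.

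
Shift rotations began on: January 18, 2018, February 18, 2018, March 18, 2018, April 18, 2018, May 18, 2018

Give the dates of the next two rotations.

Gaps: 31, 28, 31, 30 days — not constant. Every event is on the 18th of the month.
Pattern: the 18th of each month.
June 2018: June 18, 2018.
Next: July 2018 → July 18, 2018.

June 18, 2018; July 18, 2018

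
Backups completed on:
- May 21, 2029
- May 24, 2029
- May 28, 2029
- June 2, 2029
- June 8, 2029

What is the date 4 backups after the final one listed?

July 12, 2029

Intervals are 3, 4, 5, 6 days — an arithmetic progression with common difference 1.
Next gap: 7 days. June 8, 2029 + 7 days = June 15, 2029.
Next gap: 8 days. June 15, 2029 + 8 days = June 23, 2029.
Next gap: 9 days. June 23, 2029 + 9 days = July 2, 2029.
Next gap: 10 days. July 2, 2029 + 10 days = July 12, 2029.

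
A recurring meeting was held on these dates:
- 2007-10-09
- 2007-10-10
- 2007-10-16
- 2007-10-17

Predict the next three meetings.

Every event lands on a Tuesday or Wednesday (gaps cycle 1, 6, 1).
So the schedule is: every Tuesday and Wednesday.
Next Tuesday: 2007-10-23.
Next Wednesday: 2007-10-24.
The following Tuesday is 2007-10-30.

2007-10-23, 2007-10-24, 2007-10-30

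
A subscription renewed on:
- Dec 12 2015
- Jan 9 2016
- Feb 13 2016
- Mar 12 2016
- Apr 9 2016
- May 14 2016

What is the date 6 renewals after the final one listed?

These are Saturdays at 28- or 35-day spacing (28, 35, 28, 28, 35).
The pattern: 2nd Saturday of the month.
2nd Saturday of June 2016: Jun 11 2016.
2nd Saturday of July 2016: Jul 9 2016.
August 2016 — 2nd Saturday is Aug 13 2016.
September 2016 — 2nd Saturday is Sep 10 2016.
October 2016 — 2nd Saturday is Oct 8 2016.
November 2016 — 2nd Saturday is Nov 12 2016.

Nov 12 2016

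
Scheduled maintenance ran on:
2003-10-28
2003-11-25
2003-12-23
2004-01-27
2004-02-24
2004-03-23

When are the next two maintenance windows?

2004-04-27, 2004-05-25

All dates are Tuesdays, 28, 28, 35, 28, 28 days apart.
Specifically, the 4th Tuesday of each month.
April 2004 — 4th Tuesday is 2004-04-27.
May 2004 — 4th Tuesday is 2004-05-25.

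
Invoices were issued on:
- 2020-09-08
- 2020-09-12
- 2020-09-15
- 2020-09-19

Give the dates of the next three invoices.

The gap pattern 4, 3, 4 repeats every 2 events.
These are the Tuesdays and Saturdays of each week.
Next Tuesday: 2020-09-22.
Next Saturday: 2020-09-26.
Next Tuesday: 2020-09-29.

2020-09-22, 2020-09-26, 2020-09-29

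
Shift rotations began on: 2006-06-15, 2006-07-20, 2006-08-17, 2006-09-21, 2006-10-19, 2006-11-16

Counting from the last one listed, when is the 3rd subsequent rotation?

2007-02-15

These are Thursdays at 28- or 35-day spacing (35, 28, 35, 28, 28).
The pattern: 3rd Thursday of the month.
December 2006 — 3rd Thursday is 2006-12-21.
January 2007 — 3rd Thursday is 2007-01-18.
February 2007 — 3rd Thursday is 2007-02-15.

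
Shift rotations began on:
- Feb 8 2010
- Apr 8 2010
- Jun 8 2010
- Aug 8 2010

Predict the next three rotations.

Oct 8 2010, Dec 8 2010, Feb 8 2011

Each date is the 8th; the gaps (59, 61, 61) track the month lengths.
The rule is the 8th of every 2 months.
Next: October 2010 → Oct 8 2010.
Next: December 2010 → Dec 8 2010.
February 2011: Feb 8 2011.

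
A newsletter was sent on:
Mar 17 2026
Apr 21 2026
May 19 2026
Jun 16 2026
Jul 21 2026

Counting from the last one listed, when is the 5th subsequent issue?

Dec 15 2026

All dates are Tuesdays, 35, 28, 28, 35 days apart.
Specifically, the 3rd Tuesday of each month.
August 2026 — 3rd Tuesday is Aug 18 2026.
3rd Tuesday of September 2026: Sep 15 2026.
3rd Tuesday of October 2026: Oct 20 2026.
3rd Tuesday of November 2026: Nov 17 2026.
December 2026 — 3rd Tuesday is Dec 15 2026.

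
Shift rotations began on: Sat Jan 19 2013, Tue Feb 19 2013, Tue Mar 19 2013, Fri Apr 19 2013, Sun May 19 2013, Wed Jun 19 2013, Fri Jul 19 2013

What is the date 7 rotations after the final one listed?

Wed Feb 19 2014

Each date is the 19th; the gaps (31, 28, 31, 30, 31, 30) track the month lengths.
The rule is the 19th of each month.
Next: August 2013 → Mon Aug 19 2013.
Next: September 2013 → Thu Sep 19 2013.
October 2013: Sat Oct 19 2013.
Next: November 2013 → Tue Nov 19 2013.
December 2013: Thu Dec 19 2013.
Next: January 2014 → Sun Jan 19 2014.
February 2014: Wed Feb 19 2014.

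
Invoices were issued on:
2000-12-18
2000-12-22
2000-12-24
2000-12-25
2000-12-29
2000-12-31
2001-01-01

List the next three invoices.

Every event lands on a Monday or Friday or Sunday (gaps cycle 4, 2, 1, 4, 2, 1).
So the schedule is: every Monday, Friday and Sunday.
The following Friday is 2001-01-05.
The following Sunday is 2001-01-07.
Next Monday: 2001-01-08.

2001-01-05, 2001-01-07, 2001-01-08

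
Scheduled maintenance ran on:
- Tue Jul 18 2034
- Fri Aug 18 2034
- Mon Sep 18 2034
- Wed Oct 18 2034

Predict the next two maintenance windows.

Sat Nov 18 2034, Mon Dec 18 2034

Each date is the 18th; the gaps (31, 31, 30) track the month lengths.
The rule is the 18th of each month.
November 2034: Sat Nov 18 2034.
December 2034: Mon Dec 18 2034.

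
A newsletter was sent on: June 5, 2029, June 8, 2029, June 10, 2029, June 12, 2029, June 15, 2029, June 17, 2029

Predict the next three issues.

Gaps: 3, 2, 2, 3, 2 days — not constant, but cyclic with period 3.
The events fall on every Tuesday, Friday and Sunday.
Next Tuesday: June 19, 2029.
Next Friday: June 22, 2029.
The following Sunday is June 24, 2029.

June 19, 2029; June 22, 2029; June 24, 2029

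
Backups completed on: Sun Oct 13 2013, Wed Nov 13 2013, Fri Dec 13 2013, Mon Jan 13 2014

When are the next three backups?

Gaps: 31, 30, 31 days — not constant. Every event is on the 13th of the month.
Pattern: the 13th of each month.
Next: February 2014 → Thu Feb 13 2014.
Next: March 2014 → Thu Mar 13 2014.
Next: April 2014 → Sun Apr 13 2014.

Thu Feb 13 2014, Thu Mar 13 2014, Sun Apr 13 2014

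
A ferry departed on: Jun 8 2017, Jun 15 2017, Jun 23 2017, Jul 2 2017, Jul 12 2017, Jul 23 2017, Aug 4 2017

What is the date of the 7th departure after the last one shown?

Nov 24 2017

Intervals are 7, 8, 9, 10, 11, 12 days — an arithmetic progression with common difference 1.
Next gap: 13 days. Aug 4 2017 + 13 days = Aug 17 2017.
Next gap: 14 days. Aug 17 2017 + 14 days = Aug 31 2017.
Next gap: 15 days. Aug 31 2017 + 15 days = Sep 15 2017.
Next gap: 16 days. Sep 15 2017 + 16 days = Oct 1 2017.
Next gap: 17 days. Oct 1 2017 + 17 days = Oct 18 2017.
Next gap: 18 days. Oct 18 2017 + 18 days = Nov 5 2017.
Next gap: 19 days. Nov 5 2017 + 19 days = Nov 24 2017.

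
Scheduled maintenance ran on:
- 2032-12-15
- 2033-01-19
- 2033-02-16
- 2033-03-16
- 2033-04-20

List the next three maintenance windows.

All dates are Wednesdays, 35, 28, 28, 35 days apart.
Specifically, the 3rd Wednesday of each month.
3rd Wednesday of May 2033: 2033-05-18.
June 2033 — 3rd Wednesday is 2033-06-15.
3rd Wednesday of July 2033: 2033-07-20.

2033-05-18, 2033-06-15, 2033-07-20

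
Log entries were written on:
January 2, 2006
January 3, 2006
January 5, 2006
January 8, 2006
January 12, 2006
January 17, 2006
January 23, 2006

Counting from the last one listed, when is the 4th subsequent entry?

Intervals are 1, 2, 3, 4, 5, 6 days — an arithmetic progression with common difference 1.
Next gap: 7 days. January 23, 2006 + 7 days = January 30, 2006.
Next gap: 8 days. January 30, 2006 + 8 days = February 7, 2006.
Next gap: 9 days. February 7, 2006 + 9 days = February 16, 2006.
Next gap: 10 days. February 16, 2006 + 10 days = February 26, 2006.

February 26, 2006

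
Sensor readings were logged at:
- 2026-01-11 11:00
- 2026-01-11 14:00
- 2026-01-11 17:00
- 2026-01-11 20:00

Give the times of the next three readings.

2026-01-11 23:00, 2026-01-12 02:00, 2026-01-12 05:00

Gaps: 3, 3, 3 hours — each event is 3 hours after the previous one.
2026-01-11 20:00 + 3 h = 2026-01-11 23:00.
2026-01-11 23:00 + 3 h = 2026-01-12 02:00.
2026-01-12 02:00 + 3 h = 2026-01-12 05:00.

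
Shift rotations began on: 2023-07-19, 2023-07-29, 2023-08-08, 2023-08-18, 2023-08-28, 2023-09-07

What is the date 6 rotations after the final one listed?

2023-11-06

Every event comes 10 days after the last (10, 10, 10, 10, 10).
2023-09-07 + 10 days = 2023-09-17.
2023-09-17 + 10 days = 2023-09-27.
2023-09-27 + 10 days = 2023-10-07.
2023-10-07 + 10 days = 2023-10-17.
2023-10-17 + 10 days = 2023-10-27.
2023-10-27 + 10 days = 2023-11-06.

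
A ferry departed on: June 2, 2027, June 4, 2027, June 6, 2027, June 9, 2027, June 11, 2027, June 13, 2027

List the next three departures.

June 16, 2027; June 18, 2027; June 20, 2027

The gap pattern 2, 2, 3, 2, 2 repeats every 3 events.
These are the Wednesdays, Fridays and Sundays of each week.
Next Wednesday: June 16, 2027.
Next Friday: June 18, 2027.
The following Sunday is June 20, 2027.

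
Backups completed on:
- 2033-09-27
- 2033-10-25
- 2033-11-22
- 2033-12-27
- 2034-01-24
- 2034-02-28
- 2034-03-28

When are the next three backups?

All dates are Tuesdays, 28, 28, 35, 28, 35, 28 days apart.
Specifically, the 4th Tuesday of each month.
April 2034 — 4th Tuesday is 2034-04-25.
4th Tuesday of May 2034: 2034-05-23.
June 2034 — 4th Tuesday is 2034-06-27.

2034-04-25, 2034-05-23, 2034-06-27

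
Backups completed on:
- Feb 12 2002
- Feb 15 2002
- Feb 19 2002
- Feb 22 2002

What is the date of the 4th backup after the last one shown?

Mar 8 2002

The gap pattern 3, 4, 3 repeats every 2 events.
These are the Tuesdays and Fridays of each week.
Next Tuesday: Feb 26 2002.
The following Friday is Mar 1 2002.
The following Tuesday is Mar 5 2002.
Next Friday: Mar 8 2002.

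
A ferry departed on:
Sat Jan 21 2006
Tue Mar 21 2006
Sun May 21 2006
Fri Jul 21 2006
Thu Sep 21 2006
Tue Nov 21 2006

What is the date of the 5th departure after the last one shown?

The day-of-month is always 21 (59, 61, 61, 62, 61 days between events).
So this recurs on the 21st of every 2 months.
January 2007: Sun Jan 21 2007.
Next: March 2007 → Wed Mar 21 2007.
Next: May 2007 → Mon May 21 2007.
July 2007: Sat Jul 21 2007.
September 2007: Fri Sep 21 2007.

Fri Sep 21 2007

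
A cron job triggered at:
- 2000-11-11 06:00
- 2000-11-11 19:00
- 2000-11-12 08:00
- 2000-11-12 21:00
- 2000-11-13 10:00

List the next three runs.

2000-11-13 23:00, 2000-11-14 12:00, 2000-11-15 01:00

Spacing: 13, 13, 13, 13 h — constant 13 h.
2000-11-13 10:00 + 13 h = 2000-11-13 23:00.
2000-11-13 23:00 + 13 h = 2000-11-14 12:00.
2000-11-14 12:00 + 13 h = 2000-11-15 01:00.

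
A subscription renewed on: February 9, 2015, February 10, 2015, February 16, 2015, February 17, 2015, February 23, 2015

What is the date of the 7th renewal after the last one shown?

Every event lands on a Monday or Tuesday (gaps cycle 1, 6, 1, 6).
So the schedule is: every Monday and Tuesday.
Next Tuesday: February 24, 2015.
The following Monday is March 2, 2015.
The following Tuesday is March 3, 2015.
The following Monday is March 9, 2015.
Next Tuesday: March 10, 2015.
The following Monday is March 16, 2015.
The following Tuesday is March 17, 2015.

March 17, 2015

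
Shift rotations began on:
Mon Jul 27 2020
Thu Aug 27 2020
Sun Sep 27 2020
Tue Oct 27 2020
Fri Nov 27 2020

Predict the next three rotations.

Each date is the 27th; the gaps (31, 31, 30, 31) track the month lengths.
The rule is the 27th of each month.
December 2020: Sun Dec 27 2020.
January 2021: Wed Jan 27 2021.
February 2021: Sat Feb 27 2021.

Sun Dec 27 2020, Wed Jan 27 2021, Sat Feb 27 2021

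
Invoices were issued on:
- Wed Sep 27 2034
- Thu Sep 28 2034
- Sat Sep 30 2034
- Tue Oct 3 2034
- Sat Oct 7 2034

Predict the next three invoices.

Gaps: 1, 2, 3, 4 days — each gap is 1 larger than the previous one.
Next gap: 5 days. Sat Oct 7 2034 + 5 days = Thu Oct 12 2034.
Next gap: 6 days. Thu Oct 12 2034 + 6 days = Wed Oct 18 2034.
Next gap: 7 days. Wed Oct 18 2034 + 7 days = Wed Oct 25 2034.

Thu Oct 12 2034, Wed Oct 18 2034, Wed Oct 25 2034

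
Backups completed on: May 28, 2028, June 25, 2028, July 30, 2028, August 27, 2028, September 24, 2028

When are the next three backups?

These are Sundays with 28, 35, 28, 28-day gaps.
Each is the final Sunday of its month — July 30, 2028 is past the 28th, so '4th Sunday' doesn't fit.
October 2028 ends with Sunday October 29, 2028.
November 2028 ends with Sunday November 26, 2028.
December 2028 ends with Sunday December 31, 2028.

October 29, 2028; November 26, 2028; December 31, 2028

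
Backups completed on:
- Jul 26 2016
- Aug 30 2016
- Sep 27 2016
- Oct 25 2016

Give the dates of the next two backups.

Nov 29 2016, Dec 27 2016

Every date is a Tuesday; gaps 35, 28, 28 days.
Each is the last Tuesday of its month (at least one falls on the 29th or later, ruling out '4th Tuesday').
November 2016 ends with Tuesday Nov 29 2016.
Last Tuesday of December 2016: Dec 27 2016.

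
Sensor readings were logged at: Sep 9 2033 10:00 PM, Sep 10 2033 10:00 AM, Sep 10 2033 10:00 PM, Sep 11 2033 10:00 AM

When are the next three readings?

Sep 11 2033 10:00 PM, Sep 12 2033 10:00 AM, Sep 12 2033 10:00 PM

Spacing: 12, 12, 12 h — constant 12 h.
Sep 11 2033 10:00 AM + 12 h = Sep 11 2033 10:00 PM.
Sep 11 2033 10:00 PM + 12 h = Sep 12 2033 10:00 AM.
Sep 12 2033 10:00 AM + 12 h = Sep 12 2033 10:00 PM.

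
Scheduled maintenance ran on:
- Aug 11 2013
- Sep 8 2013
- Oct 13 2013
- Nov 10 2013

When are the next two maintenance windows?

Dec 8 2013, Jan 12 2014

Gaps: 28, 35, 28 days — a mix of 28 and 35. Every date is a Sunday.
Each is the 2nd Sunday of its month.
2nd Sunday of December 2013: Dec 8 2013.
2nd Sunday of January 2014: Jan 12 2014.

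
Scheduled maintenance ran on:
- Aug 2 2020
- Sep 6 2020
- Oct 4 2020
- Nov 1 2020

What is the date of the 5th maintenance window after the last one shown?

Apr 4 2021

All dates are Sundays, 35, 28, 28 days apart.
Specifically, the 1st Sunday of each month.
December 2020 — 1st Sunday is Dec 6 2020.
1st Sunday of January 2021: Jan 3 2021.
February 2021 — 1st Sunday is Feb 7 2021.
March 2021 — 1st Sunday is Mar 7 2021.
1st Sunday of April 2021: Apr 4 2021.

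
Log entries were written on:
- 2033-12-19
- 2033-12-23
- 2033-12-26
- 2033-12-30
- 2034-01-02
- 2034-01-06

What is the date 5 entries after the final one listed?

Gaps: 4, 3, 4, 3, 4 days — not constant, but cyclic with period 2.
The events fall on every Monday and Friday.
The following Monday is 2034-01-09.
The following Friday is 2034-01-13.
Next Monday: 2034-01-16.
Next Friday: 2034-01-20.
The following Monday is 2034-01-23.

2034-01-23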